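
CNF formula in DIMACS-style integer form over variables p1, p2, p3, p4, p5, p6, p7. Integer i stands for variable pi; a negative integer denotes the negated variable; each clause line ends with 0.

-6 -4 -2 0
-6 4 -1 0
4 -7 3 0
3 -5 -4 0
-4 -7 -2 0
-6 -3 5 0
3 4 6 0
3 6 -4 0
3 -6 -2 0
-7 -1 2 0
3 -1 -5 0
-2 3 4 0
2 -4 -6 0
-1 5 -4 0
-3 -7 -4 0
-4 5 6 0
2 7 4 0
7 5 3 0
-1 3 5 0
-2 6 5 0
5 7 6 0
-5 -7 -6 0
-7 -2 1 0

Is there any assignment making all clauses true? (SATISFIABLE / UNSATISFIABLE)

SATISFIABLE

Try p1 = False.
Set p2 = True and propagate.
  then p7 is forced to False.
Branch on p3: take p3 = True.
The remaining clauses are satisfied by p4 = False, p5 = True, p6 = False.
So p1 = False, p2 = True, p3 = True, p4 = False, p5 = True, p6 = False, p7 = False is a satisfying assignment.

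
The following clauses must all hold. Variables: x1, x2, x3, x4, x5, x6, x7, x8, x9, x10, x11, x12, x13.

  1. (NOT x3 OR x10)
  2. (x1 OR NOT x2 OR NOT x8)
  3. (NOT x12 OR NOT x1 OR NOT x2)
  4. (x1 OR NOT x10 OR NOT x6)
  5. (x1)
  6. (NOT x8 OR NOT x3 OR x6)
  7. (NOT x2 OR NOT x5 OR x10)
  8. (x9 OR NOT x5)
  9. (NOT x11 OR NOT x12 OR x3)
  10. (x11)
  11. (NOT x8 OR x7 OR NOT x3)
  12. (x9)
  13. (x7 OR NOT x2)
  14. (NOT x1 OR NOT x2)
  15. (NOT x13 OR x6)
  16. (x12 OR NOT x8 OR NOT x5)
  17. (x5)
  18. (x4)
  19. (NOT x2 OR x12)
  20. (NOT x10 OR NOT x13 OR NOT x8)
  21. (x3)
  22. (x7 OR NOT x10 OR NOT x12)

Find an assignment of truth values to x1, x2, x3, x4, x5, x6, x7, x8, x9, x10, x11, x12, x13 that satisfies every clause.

x1=True  x2=False  x3=True  x4=True  x5=True  x6=True  x7=True  x8=True  x9=True  x10=True  x11=True  x12=True  x13=False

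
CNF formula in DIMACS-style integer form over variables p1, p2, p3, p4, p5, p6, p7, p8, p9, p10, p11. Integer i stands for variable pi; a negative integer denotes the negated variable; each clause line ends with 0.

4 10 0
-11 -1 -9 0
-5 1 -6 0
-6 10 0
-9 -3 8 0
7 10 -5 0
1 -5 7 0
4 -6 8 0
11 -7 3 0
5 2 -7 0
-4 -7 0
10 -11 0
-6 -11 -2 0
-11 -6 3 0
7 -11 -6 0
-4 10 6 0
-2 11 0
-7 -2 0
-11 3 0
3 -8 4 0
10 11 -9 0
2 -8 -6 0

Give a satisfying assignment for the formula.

p1=T  p2=F  p3=F  p4=F  p5=T  p6=F  p7=F  p8=F  p9=F  p10=T  p11=F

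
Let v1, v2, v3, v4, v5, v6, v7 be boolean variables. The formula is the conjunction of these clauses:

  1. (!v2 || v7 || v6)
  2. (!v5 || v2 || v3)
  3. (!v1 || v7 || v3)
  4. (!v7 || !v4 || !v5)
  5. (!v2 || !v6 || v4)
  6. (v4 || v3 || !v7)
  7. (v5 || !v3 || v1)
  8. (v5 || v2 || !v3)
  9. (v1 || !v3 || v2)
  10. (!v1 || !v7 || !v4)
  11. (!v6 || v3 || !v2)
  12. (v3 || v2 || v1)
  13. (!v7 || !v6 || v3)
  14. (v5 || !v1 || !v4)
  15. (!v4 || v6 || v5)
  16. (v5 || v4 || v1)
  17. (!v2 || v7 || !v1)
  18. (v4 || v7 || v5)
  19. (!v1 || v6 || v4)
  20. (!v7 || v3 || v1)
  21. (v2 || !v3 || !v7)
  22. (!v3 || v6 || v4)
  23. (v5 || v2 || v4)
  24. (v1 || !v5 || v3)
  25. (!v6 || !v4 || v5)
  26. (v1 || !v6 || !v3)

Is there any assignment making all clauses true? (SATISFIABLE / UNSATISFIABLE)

SATISFIABLE

Try v1 = True.
For the remaining variables, v2 = False, v3 = True, v4 = True, v5 = True, v6 = True, v7 = False works.
So v1 = T, v2 = F, v3 = T, v4 = T, v5 = T, v6 = T, v7 = F is a satisfying assignment.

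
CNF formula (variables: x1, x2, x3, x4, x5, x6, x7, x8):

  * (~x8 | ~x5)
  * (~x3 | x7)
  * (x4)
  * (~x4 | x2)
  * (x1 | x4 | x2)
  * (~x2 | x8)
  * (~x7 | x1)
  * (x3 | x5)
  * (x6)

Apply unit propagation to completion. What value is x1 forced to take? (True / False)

True

(x4) stands alone — x4 = True.
From (~x4 | x2) and x4 = True: x2 = True.
In (~x2 | x8), ~x2 is now false; x8 must hold, so x8 = True.
From (~x5 | ~x8) and x8 = True: x5 = False.
(x3 | x5): since x5 = False, the clause reduces to (x3). x3 = True.
(x7 | ~x3): since x3 = True, the clause reduces to (x7). x7 = True.
From (x1 | ~x7) and x7 = True: x1 = True.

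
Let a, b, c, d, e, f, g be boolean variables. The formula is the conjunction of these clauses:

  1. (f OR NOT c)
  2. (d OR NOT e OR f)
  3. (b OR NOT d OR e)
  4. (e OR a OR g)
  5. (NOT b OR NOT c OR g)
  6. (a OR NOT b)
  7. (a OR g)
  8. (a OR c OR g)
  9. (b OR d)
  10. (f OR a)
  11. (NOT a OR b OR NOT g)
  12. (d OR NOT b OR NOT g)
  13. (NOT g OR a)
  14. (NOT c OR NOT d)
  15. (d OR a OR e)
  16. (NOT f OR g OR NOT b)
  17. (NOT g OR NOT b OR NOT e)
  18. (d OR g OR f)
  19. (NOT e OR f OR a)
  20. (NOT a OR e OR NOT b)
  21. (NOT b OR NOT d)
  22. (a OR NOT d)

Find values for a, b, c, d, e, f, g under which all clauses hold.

a = T, b = F, c = F, d = T, e = T, f = F, g = F

Set a = True and propagate.
The remaining clauses are satisfied by b = False, c = False, d = True, e = True, f = False, g = False.
Every clause has at least one true literal under this assignment.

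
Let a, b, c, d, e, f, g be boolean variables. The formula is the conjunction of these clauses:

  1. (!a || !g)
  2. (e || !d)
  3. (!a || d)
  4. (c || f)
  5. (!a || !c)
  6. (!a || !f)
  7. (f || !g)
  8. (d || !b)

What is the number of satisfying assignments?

20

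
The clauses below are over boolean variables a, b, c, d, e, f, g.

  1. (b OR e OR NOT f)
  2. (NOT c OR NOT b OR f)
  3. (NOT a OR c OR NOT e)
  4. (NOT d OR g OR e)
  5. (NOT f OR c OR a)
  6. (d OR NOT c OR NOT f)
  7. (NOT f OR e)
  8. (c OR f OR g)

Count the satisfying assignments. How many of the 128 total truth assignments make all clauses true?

34

Case analysis on f and c:
  f=1, c=1: forces d=1; e=1; a, b, g free → 2^3 = 8.
  f=1, c=0: a clause becomes empty — 0.
  f=0, c=1: a free; 7 ways for (b,d,e,g) × 2^1 = 14.
  f=0, c=0: b, d free; 3 ways for (a,e,g) × 2^2 = 12.
Total: 8 + 0 + 14 + 12 = 34.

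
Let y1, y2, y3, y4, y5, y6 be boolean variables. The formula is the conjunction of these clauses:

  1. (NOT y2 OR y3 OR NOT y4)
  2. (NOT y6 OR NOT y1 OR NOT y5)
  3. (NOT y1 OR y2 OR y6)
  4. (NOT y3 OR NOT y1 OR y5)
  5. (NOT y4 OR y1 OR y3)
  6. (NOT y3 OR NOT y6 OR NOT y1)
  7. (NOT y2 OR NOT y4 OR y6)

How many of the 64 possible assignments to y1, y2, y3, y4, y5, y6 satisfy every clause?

28

Case analysis on y1 and y3:
  y1=1, y3=1: remaining (y2,y4,y5,y6) ∈ {(1,0,1,0)} — 1.
  y1=1, y3=0: 5 of the 16 assignments to (y2,y4,y5,y6) work.
  y1=0, y3=1: y5 free; 7 ways for (y2,y4,y6) × 2^1 = 14.
  y1=0, y3=0: forces y4=0; y2, y5, y6 free → 2^3 = 8.
Total: 1 + 5 + 14 + 8 = 28.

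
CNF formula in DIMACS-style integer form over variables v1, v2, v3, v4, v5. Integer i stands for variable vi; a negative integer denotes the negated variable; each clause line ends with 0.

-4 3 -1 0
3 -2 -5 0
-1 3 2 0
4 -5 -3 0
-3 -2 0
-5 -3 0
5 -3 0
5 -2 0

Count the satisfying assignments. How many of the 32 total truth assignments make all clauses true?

4

Satisfying assignments:
  v1=F v2=F v3=F v4=F v5=F
  v1=F v2=F v3=F v4=F v5=T
  v1=F v2=F v3=F v4=T v5=F
  v1=F v2=F v3=F v4=T v5=T
That's 4 in total.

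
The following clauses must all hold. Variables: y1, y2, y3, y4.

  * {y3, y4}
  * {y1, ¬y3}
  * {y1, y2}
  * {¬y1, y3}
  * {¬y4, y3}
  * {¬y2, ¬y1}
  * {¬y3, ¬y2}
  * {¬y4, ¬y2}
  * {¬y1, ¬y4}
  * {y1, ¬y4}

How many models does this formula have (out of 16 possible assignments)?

The models are:
  y1=T y2=F y3=T y4=F
That's 1 in total.

1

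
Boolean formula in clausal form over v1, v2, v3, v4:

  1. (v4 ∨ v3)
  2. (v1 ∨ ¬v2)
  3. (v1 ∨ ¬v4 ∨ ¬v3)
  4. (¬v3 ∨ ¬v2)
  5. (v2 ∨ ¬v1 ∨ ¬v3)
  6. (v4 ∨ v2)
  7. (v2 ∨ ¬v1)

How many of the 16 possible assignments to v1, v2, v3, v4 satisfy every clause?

2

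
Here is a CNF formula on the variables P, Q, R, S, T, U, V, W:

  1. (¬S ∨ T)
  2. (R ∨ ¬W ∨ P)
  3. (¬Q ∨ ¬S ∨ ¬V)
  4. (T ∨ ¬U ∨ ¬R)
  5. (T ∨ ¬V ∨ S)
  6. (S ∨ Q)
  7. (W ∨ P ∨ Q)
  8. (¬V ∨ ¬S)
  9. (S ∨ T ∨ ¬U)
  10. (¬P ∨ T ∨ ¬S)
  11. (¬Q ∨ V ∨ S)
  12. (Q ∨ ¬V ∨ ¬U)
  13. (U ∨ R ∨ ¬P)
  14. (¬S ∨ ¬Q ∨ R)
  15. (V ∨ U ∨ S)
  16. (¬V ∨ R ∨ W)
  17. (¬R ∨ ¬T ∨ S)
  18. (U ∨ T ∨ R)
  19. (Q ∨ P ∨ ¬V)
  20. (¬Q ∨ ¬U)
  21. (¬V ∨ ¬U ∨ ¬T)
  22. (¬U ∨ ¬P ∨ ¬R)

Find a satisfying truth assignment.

P=F, Q=T, R=T, S=T, T=T, U=F, V=F, W=F

Branch on P: take P = False.
The remaining clauses are satisfied by Q = True, R = True, S = True, T = True, U = False, V = False, W = False.
Every clause has at least one true literal under this assignment.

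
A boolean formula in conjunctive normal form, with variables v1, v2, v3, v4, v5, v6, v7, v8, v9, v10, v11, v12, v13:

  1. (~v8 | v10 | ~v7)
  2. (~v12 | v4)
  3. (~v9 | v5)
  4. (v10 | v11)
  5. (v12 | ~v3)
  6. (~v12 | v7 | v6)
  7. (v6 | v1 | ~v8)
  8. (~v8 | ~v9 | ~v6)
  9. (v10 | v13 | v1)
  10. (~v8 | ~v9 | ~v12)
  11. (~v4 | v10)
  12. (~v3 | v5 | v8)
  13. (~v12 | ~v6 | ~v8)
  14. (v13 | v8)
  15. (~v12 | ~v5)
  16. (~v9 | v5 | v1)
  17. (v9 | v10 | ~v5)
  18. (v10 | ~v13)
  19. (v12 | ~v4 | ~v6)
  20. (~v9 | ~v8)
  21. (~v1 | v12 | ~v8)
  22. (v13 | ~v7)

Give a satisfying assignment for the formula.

v1 = T  v2 = T  v3 = F  v4 = F  v5 = T  v6 = T  v7 = T  v8 = F  v9 = F  v10 = T  v11 = F  v12 = F  v13 = T

Pure literal: v3 appears only negated; assign v3 = False.
Pure literal: v10 appears only positively; assign v10 = True.
Try v1 = True.
The remaining clauses are satisfied by v2 = True, v4 = False, v5 = True, v6 = True, v7 = True, v8 = False, v9 = False, v11 = False, v12 = False, v13 = True.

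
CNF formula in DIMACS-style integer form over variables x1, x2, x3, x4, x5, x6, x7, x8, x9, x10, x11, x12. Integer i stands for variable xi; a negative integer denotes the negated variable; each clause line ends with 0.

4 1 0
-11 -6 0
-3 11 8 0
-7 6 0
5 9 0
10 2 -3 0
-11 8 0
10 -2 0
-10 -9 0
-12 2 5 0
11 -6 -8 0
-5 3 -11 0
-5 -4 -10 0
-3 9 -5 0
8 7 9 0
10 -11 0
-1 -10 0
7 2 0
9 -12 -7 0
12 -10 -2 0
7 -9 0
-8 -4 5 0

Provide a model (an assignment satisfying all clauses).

x1=True  x2=False  x3=False  x4=False  x5=True  x6=True  x7=True  x8=False  x9=True  x10=False  x11=False  x12=False

Branch on x1: take x1 = True.
  then x10 is forced to False.
  then x2 is forced to False.
  then x3 is forced to False.
  then x11 is forced to False.
  then x7 is forced to True.
  then x6 is forced to True.
  then x8 is forced to False.
Try x5 = True.
Branch on x9: take x9 = True.
x4, x12 are now unconstrained; take x4 = False, x12 = False.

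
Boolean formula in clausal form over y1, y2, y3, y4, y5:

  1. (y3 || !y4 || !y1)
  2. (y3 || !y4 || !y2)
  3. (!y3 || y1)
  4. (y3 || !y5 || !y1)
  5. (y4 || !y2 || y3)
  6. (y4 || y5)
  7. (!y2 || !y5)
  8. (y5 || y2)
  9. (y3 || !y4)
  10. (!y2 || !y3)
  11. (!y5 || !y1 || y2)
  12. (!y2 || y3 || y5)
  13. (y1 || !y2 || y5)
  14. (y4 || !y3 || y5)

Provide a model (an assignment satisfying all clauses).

Set y1 = False and propagate.
  then y3 is forced to False.
  then y4 is forced to False.
  then y2 is forced to False.
  then y5 is forced to True.

y1=F, y2=F, y3=F, y4=F, y5=T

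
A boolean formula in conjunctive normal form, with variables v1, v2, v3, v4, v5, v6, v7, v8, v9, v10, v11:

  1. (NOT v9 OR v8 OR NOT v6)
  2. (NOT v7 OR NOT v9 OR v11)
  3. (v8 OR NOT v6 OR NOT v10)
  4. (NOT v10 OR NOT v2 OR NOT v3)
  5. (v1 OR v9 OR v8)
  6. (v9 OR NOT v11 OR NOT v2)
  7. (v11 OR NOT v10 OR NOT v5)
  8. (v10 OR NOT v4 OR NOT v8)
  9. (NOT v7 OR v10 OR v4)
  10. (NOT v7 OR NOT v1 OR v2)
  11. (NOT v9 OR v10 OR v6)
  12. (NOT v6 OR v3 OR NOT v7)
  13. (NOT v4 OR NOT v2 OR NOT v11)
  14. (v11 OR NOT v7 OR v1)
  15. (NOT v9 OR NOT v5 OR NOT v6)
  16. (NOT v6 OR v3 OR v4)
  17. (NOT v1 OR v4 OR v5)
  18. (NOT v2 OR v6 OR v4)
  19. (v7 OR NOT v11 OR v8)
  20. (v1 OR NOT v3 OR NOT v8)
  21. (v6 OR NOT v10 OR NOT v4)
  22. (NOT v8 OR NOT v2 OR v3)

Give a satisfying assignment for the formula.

Set v1 = True and propagate.
Set v2 = True and propagate.
Branch on v3: take v3 = False.
  then v8 is forced to False.
For the remaining variables, v4 = True, v5 = True, v6 = False, v7 = True, v9 = False, v10 = False, v11 = False works.
Check each clause:
  1. (NOT v6 OR NOT v9 OR v8) — NOT v6 is true.
  2. (NOT v7 OR NOT v9 OR v11) — NOT v9 is true.
  3. (v8 OR NOT v6 OR NOT v10) — NOT v6 is true.
  4. (NOT v3 OR NOT v2 OR NOT v10) — NOT v3 is true.
  5. (v8 OR v9 OR v1) — v1 is true.
  6. (NOT v11 OR NOT v2 OR v9) — NOT v11 is true.
  7. (v11 OR NOT v5 OR NOT v10) — NOT v10 is true.
  8. (NOT v8 OR v10 OR NOT v4) — NOT v8 is true.
  9. (NOT v7 OR v4 OR v10) — v4 is true.
  10. (v2 OR NOT v7 OR NOT v1) — v2 is true.
  11. (v6 OR v10 OR NOT v9) — NOT v9 is true.
  12. (NOT v6 OR v3 OR NOT v7) — NOT v6 is true.
  13. (NOT v11 OR NOT v4 OR NOT v2) — NOT v11 is true.
  14. (NOT v7 OR v1 OR v11) — v1 is true.
  15. (NOT v9 OR NOT v5 OR NOT v6) — NOT v6 is true.
  16. (v3 OR v4 OR NOT v6) — NOT v6 is true.
  17. (v5 OR v4 OR NOT v1) — v4 is true.
  18. (v4 OR NOT v2 OR v6) — v4 is true.
  19. (v7 OR v8 OR NOT v11) — NOT v11 is true.
  20. (NOT v3 OR v1 OR NOT v8) — NOT v8 is true.
  21. (v6 OR NOT v10 OR NOT v4) — NOT v10 is true.
  22. (NOT v2 OR v3 OR NOT v8) — NOT v8 is true.

v1=True  v2=True  v3=False  v4=True  v5=True  v6=False  v7=True  v8=False  v9=False  v10=False  v11=False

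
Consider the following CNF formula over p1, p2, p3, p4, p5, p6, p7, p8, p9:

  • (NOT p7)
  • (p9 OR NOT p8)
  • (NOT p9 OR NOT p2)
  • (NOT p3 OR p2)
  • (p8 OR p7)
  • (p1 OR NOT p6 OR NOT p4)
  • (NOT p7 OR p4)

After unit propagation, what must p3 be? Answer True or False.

False

(NOT p7) stands alone — p7 = False.
(p7 OR p8) with p7 = False leaves only p8, so p8 = True.
(p9 OR NOT p8) with p8 = True leaves only p9, so p9 = True.
In (NOT p9 OR NOT p2), NOT p9 is now false; NOT p2 must hold, so p2 = False.
(NOT p3 OR p2): since p2 = False, the clause reduces to (NOT p3). p3 = False.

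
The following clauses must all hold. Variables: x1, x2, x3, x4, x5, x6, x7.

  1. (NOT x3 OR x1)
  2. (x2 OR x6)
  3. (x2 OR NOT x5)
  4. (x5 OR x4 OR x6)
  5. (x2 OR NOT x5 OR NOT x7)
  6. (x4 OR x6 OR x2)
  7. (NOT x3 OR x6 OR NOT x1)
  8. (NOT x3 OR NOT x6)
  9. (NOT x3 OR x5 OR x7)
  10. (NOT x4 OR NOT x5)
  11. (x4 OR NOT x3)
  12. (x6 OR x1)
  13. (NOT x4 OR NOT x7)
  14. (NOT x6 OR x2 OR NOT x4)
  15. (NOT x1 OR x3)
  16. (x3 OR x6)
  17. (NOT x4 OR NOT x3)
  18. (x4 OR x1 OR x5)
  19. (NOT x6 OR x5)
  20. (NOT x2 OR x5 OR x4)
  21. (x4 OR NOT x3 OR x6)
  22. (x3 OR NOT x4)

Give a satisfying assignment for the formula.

Set x1 = False and propagate.
  then x3 is forced to False.
  then x6 is forced to True.
  then x5 is forced to True.
  then x2 is forced to True.
  then x4 is forced to False.
x7 is now unconstrained; take x7 = True.

x1=0, x2=1, x3=0, x4=0, x5=1, x6=1, x7=1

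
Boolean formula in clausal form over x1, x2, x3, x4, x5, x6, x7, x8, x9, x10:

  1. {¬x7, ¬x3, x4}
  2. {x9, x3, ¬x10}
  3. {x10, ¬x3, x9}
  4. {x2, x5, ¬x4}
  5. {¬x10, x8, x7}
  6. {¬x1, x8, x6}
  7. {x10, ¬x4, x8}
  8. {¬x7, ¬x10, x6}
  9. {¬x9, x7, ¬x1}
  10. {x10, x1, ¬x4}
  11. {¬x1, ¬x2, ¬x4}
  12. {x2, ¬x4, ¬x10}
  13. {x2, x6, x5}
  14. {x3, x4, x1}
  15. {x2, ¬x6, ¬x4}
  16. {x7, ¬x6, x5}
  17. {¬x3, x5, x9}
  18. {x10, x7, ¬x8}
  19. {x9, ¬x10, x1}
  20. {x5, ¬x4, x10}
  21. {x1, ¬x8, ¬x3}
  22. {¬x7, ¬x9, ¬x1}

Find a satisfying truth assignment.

x1=0, x2=1, x3=0, x4=1, x5=0, x6=1, x7=1, x8=1, x9=1, x10=1

Check each clause:
  1. {¬x7, x4, ¬x3} — x4 is true.
  2. {x9, x3, ¬x10} — x9 is true.
  3. {x9, ¬x3, x10} — x9 is true.
  4. {¬x4, x5, x2} — x2 is true.
  5. {x8, x7, ¬x10} — x8 is true.
  6. {x8, ¬x1, x6} — x8 is true.
  7. {x10, x8, ¬x4} — x8 is true.
  8. {x6, ¬x7, ¬x10} — x6 is true.
  9. {¬x1, x7, ¬x9} — ¬x1 is true.
  10. {x10, ¬x4, x1} — x10 is true.
  11. {¬x2, ¬x4, ¬x1} — ¬x1 is true.
  12. {x2, ¬x10, ¬x4} — x2 is true.
  13. {x5, x6, x2} — x2 is true.
  14. {x3, x4, x1} — x4 is true.
  15. {¬x4, x2, ¬x6} — x2 is true.
  16. {x5, ¬x6, x7} — x7 is true.
  17. {x9, ¬x3, x5} — x9 is true.
  18. {¬x8, x7, x10} — x10 is true.
  19. {x9, ¬x10, x1} — x9 is true.
  20. {¬x4, x10, x5} — x10 is true.
  21. {x1, ¬x8, ¬x3} — ¬x3 is true.
  22. {¬x1, ¬x9, ¬x7} — ¬x1 is true.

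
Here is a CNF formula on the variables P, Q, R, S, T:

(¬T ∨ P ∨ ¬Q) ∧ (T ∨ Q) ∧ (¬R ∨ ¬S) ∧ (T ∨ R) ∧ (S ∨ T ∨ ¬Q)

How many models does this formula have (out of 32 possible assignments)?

Case analysis on T and Q:
  T=T, Q=T: remaining (P,R,S) ∈ {(T,F,F); (T,F,T); (T,T,F)} — 3.
  T=T, Q=F: P free; 3 ways for (R,S) × 2^1 = 6.
  T=F, Q=T: a clause becomes empty — 0.
  T=F, Q=F: a clause becomes empty — 0.
Total: 3 + 6 + 0 + 0 = 9.

9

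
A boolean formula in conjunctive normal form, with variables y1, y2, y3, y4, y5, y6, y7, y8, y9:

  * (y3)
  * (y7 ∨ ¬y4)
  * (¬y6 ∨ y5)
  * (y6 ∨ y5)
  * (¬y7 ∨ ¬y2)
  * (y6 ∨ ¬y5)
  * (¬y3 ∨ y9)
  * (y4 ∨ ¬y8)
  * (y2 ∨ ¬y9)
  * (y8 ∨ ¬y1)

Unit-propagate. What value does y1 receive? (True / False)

Unit clause (y3) sets y3 = True.
In (y9 ∨ ¬y3), ¬y3 is now false; y9 must hold, so y9 = True.
(¬y9 ∨ y2) with y9 = True leaves only y2, so y2 = True.
(¬y2 ∨ ¬y7): since y2 = True, the clause reduces to (¬y7). y7 = False.
In (y7 ∨ ¬y4), y7 is now false; ¬y4 must hold, so y4 = False.
From (y4 ∨ ¬y8) and y4 = False: y8 = False.
(y8 ∨ ¬y1) with y8 = False leaves only ¬y1, so y1 = False.

False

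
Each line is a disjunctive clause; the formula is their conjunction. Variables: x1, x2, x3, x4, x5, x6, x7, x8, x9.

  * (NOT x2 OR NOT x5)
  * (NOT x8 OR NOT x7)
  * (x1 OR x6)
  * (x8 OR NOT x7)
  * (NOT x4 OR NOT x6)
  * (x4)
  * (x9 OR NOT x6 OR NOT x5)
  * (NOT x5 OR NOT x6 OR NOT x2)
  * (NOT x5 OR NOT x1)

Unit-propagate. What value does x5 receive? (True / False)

False

(x4) is a unit clause: x4 = True.
(NOT x6 OR NOT x4): since x4 = True, the clause reduces to (NOT x6). x6 = False.
In (x6 OR x1), x6 is now false; x1 must hold, so x1 = True.
In (NOT x1 OR NOT x5), NOT x1 is now false; NOT x5 must hold, so x5 = False.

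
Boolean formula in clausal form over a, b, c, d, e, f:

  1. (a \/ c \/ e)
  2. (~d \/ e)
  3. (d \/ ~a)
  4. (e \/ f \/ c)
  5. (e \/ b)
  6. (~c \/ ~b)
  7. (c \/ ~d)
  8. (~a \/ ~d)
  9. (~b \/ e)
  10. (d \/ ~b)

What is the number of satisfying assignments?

Satisfying assignments:
  a=F b=F c=F d=F e=T f=F
  a=F b=F c=F d=F e=T f=T
  a=F b=F c=T d=F e=T f=F
  a=F b=F c=T d=F e=T f=T
  a=F b=F c=T d=T e=T f=F
  a=F b=F c=T d=T e=T f=T
Count: 6.

6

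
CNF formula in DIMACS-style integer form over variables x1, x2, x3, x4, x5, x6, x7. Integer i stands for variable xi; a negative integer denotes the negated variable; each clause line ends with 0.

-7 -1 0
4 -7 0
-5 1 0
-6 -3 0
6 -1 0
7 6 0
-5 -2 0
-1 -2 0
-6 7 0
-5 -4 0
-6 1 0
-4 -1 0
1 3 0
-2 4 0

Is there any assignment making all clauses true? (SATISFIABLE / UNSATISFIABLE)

SATISFIABLE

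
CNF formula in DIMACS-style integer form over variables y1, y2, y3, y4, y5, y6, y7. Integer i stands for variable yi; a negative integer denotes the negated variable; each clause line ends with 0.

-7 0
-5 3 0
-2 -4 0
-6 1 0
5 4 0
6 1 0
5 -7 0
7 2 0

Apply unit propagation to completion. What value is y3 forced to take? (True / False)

(!y7) is a unit clause: y7 = False.
(y2 || y7): since y7 = False, the clause reduces to (y2). y2 = True.
In (!y4 || !y2), !y2 is now false; !y4 must hold, so y4 = False.
(y5 || y4) with y4 = False leaves only y5, so y5 = True.
From (!y5 || y3) and y5 = True: y3 = True.

True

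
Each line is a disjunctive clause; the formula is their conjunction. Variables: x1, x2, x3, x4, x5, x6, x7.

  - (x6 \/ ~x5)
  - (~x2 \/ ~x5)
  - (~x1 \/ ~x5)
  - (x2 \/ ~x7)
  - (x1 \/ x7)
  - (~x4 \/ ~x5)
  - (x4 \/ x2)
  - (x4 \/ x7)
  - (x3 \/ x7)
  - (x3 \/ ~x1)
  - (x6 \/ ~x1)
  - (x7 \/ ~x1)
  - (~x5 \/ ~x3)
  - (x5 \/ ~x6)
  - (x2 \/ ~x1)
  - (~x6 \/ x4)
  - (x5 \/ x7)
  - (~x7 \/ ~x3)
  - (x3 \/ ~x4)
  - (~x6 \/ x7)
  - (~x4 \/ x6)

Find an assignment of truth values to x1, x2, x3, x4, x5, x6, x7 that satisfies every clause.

Try x1 = False.
  then x7 is forced to True.
  then x2 is forced to True.
  then x5 is forced to False.
  then x6 is forced to False.
  then x3 is forced to False.
  then x4 is forced to False.

x1 = False  x2 = True  x3 = False  x4 = False  x5 = False  x6 = False  x7 = True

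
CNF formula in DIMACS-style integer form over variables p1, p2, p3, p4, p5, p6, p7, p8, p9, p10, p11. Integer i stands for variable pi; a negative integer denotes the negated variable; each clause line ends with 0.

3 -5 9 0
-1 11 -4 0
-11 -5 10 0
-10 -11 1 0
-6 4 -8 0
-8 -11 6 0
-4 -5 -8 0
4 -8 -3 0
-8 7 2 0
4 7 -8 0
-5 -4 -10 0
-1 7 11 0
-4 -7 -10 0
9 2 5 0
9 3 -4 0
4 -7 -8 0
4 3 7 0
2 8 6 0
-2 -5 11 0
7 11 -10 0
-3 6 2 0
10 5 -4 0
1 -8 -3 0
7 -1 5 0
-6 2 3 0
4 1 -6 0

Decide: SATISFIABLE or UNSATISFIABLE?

SATISFIABLE

Try p1 = True.
For the remaining variables, p2 = True, p3 = True, p4 = False, p5 = False, p6 = True, p7 = True, p8 = False, p9 = False, p10 = False, p11 = False works.
So p1 = True, p2 = True, p3 = True, p4 = False, p5 = False, p6 = True, p7 = True, p8 = False, p9 = False, p10 = False, p11 = False is a satisfying assignment.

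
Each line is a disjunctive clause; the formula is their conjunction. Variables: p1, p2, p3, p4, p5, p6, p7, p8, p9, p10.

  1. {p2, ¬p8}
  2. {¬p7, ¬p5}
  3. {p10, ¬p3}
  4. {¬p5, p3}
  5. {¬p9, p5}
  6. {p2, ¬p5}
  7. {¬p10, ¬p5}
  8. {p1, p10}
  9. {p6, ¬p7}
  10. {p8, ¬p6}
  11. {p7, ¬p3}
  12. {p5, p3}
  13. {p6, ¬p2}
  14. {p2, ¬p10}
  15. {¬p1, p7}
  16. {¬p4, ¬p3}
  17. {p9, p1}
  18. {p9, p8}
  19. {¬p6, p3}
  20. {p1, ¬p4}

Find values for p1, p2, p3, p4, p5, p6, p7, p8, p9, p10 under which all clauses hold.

p1 = T, p2 = T, p3 = T, p4 = F, p5 = F, p6 = T, p7 = T, p8 = T, p9 = F, p10 = T

Pure literal: p4 appears only negated; assign p4 = False.
Try p1 = True.
  then p7 is forced to True.
  then p5 is forced to False.
  then p9 is forced to False.
  then p6 is forced to True.
  then p8 is forced to True.
  then p2 is forced to True.
  then p3 is forced to True.
  then p10 is forced to True.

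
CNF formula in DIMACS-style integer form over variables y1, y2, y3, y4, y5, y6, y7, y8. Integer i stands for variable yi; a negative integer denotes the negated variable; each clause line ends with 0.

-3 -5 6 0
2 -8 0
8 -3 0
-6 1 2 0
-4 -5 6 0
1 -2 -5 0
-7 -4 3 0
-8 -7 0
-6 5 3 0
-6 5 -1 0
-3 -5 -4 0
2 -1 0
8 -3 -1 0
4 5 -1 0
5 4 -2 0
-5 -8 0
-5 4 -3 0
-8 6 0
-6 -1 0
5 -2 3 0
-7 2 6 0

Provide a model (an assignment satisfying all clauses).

y1 = False, y2 = False, y3 = False, y4 = True, y5 = False, y6 = False, y7 = False, y8 = False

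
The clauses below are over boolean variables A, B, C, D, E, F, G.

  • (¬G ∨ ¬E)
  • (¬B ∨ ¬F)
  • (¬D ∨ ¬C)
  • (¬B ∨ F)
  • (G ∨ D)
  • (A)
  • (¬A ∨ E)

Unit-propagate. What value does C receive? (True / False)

False

(A) is a unit clause: A = True.
From (E ∨ ¬A) and A = True: E = True.
In (¬G ∨ ¬E), ¬E is now false; ¬G must hold, so G = False.
(D ∨ G): since G = False, the clause reduces to (D). D = True.
From (¬C ∨ ¬D) and D = True: C = False.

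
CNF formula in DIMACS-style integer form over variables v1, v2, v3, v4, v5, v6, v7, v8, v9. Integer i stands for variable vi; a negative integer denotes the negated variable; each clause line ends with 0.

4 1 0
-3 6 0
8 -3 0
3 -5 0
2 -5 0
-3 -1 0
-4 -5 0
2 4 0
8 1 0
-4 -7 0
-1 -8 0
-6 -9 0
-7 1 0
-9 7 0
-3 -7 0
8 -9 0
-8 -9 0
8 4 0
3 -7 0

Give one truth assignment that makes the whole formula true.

v1=F  v2=T  v3=F  v4=T  v5=F  v6=F  v7=F  v8=T  v9=F

Pure literal: v2 appears only positively; assign v2 = True.
v5 occurs only negated in the remaining clauses — set v5 = False.
Set v1 = False and propagate.
  then v4 is forced to True.
  then v8 is forced to True.
  then v7 is forced to False.
  then v9 is forced to False.
For the remaining variables, v3 = False, v6 = False works.
Every clause has at least one true literal under this assignment.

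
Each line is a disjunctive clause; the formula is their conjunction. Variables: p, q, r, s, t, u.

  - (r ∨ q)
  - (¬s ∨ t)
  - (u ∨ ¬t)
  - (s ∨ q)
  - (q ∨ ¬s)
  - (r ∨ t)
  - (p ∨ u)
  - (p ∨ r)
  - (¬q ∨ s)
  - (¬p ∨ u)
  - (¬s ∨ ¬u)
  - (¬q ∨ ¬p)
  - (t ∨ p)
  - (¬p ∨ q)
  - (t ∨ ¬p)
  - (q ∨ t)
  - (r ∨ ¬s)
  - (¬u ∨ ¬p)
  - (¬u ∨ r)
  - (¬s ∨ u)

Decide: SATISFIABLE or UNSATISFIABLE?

p = True:
  propagation gives u=True; an empty clause results — contradiction.
p = False:
  propagation gives u=True, r=True, s=False, q=True; an empty clause results — contradiction.
Every branch closes, so no satisfying assignment exists.

UNSATISFIABLE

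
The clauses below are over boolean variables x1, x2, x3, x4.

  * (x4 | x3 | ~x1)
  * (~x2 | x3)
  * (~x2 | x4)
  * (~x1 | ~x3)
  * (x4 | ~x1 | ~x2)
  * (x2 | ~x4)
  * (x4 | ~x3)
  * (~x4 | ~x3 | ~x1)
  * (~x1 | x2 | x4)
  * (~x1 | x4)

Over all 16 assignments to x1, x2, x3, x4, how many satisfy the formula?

2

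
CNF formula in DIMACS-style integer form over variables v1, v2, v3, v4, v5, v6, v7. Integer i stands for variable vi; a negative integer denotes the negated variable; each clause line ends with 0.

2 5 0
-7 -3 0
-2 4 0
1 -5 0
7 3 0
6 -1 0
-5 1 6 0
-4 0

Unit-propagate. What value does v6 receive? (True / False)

Unit clause (NOT v4) sets v4 = False.
(NOT v2 OR v4): since v4 = False, the clause reduces to (NOT v2). v2 = False.
From (v5 OR v2) and v2 = False: v5 = True.
From (v1 OR NOT v5) and v5 = True: v1 = True.
In (v6 OR NOT v1), NOT v1 is now false; v6 must hold, so v6 = True.

True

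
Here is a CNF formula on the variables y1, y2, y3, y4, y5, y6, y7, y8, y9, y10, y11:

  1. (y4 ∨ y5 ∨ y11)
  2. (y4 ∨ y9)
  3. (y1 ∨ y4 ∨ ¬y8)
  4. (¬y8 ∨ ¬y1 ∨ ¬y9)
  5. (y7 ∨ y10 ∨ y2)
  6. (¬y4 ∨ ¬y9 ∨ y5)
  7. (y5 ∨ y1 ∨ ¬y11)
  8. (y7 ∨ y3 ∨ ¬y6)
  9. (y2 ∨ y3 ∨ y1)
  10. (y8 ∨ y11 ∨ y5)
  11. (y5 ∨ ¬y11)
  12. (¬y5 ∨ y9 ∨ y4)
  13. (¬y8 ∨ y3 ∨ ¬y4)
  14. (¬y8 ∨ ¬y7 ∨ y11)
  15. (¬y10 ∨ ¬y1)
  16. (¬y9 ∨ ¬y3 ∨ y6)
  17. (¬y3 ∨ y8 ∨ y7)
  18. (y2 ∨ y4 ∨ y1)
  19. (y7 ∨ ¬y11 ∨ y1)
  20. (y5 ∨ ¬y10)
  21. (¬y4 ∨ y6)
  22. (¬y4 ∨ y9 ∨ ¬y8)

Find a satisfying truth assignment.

Try y1 = True.
  then y10 is forced to False.
For the remaining variables, y2 = False, y3 = True, y4 = True, y5 = True, y6 = True, y7 = True, y8 = False, y9 = True, y11 = False works.
Every clause has at least one true literal under this assignment.
Check each clause:
  1. (y4 ∨ y5 ∨ y11) — y4 is true.
  2. (y9 ∨ y4) — y9 is true.
  3. (y4 ∨ ¬y8 ∨ y1) — ¬y8 is true.
  4. (¬y9 ∨ ¬y1 ∨ ¬y8) — ¬y8 is true.
  5. (y10 ∨ y2 ∨ y7) — y7 is true.
  6. (y5 ∨ ¬y4 ∨ ¬y9) — y5 is true.
  7. (y5 ∨ y1 ∨ ¬y11) — y1 is true.
  8. (¬y6 ∨ y3 ∨ y7) — y3 is true.
  9. (y3 ∨ y2 ∨ y1) — y1 is true.
  10. (y8 ∨ y5 ∨ y11) — y5 is true.
  11. (¬y11 ∨ y5) — ¬y11 is true.
  12. (y4 ∨ y9 ∨ ¬y5) — y9 is true.
  13. (¬y4 ∨ ¬y8 ∨ y3) — ¬y8 is true.
  14. (y11 ∨ ¬y8 ∨ ¬y7) — ¬y8 is true.
  15. (¬y10 ∨ ¬y1) — ¬y10 is true.
  16. (¬y9 ∨ ¬y3 ∨ y6) — y6 is true.
  17. (¬y3 ∨ y8 ∨ y7) — y7 is true.
  18. (y1 ∨ y2 ∨ y4) — y1 is true.
  19. (y7 ∨ y1 ∨ ¬y11) — y1 is true.
  20. (y5 ∨ ¬y10) — y5 is true.
  21. (y6 ∨ ¬y4) — y6 is true.
  22. (¬y4 ∨ y9 ∨ ¬y8) — ¬y8 is true.

y1=T, y2=F, y3=T, y4=T, y5=T, y6=T, y7=T, y8=F, y9=T, y10=F, y11=F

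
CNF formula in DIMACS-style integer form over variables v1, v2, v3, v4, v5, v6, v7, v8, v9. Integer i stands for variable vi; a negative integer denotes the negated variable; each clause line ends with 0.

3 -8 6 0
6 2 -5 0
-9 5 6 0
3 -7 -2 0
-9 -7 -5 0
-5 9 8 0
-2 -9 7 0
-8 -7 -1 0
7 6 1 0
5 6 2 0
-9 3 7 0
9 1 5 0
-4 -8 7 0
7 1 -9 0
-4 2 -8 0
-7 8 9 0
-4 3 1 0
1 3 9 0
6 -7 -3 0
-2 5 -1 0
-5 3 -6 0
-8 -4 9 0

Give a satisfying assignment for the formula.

v1=T, v2=F, v3=F, v4=T, v5=F, v6=T, v7=F, v8=F, v9=F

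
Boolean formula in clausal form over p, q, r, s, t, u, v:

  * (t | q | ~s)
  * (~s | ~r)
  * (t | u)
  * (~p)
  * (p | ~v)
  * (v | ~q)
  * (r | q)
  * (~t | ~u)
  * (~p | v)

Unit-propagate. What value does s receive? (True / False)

False

(~p) stands alone — p = False.
(p | ~v) with p = False leaves only ~v, so v = False.
From (~q | v) and v = False: q = False.
(q | r): since q = False, the clause reduces to (r). r = True.
In (~r | ~s), ~r is now false; ~s must hold, so s = False.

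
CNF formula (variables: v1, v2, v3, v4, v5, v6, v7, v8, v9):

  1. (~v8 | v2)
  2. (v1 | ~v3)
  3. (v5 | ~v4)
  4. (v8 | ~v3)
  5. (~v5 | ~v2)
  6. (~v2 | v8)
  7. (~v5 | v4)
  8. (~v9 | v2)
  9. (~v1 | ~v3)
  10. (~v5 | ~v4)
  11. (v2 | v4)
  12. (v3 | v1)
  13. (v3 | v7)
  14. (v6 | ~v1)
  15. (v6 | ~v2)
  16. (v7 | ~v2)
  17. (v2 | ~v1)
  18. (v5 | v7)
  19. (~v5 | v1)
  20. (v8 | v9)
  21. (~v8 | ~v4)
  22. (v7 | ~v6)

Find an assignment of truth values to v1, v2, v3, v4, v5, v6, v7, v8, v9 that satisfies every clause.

v1=True, v2=True, v3=False, v4=False, v5=False, v6=True, v7=True, v8=True, v9=False

Pure literal: v7 appears only positively; assign v7 = True.
Branch on v1: take v1 = True.
  then v3 is forced to False.
  then v6 is forced to True.
  then v2 is forced to True.
  then v5 is forced to False.
  then v4 is forced to False.
  then v8 is forced to True.
v9 is now unconstrained; take v9 = False.
Check each clause:
  1. (~v8 | v2) — v2 is true.
  2. (v1 | ~v3) — v1 is true.
  3. (~v4 | v5) — ~v4 is true.
  4. (~v3 | v8) — v8 is true.
  5. (~v5 | ~v2) — ~v5 is true.
  6. (v8 | ~v2) — v8 is true.
  7. (~v5 | v4) — ~v5 is true.
  8. (~v9 | v2) — v2 is true.
  9. (~v1 | ~v3) — ~v3 is true.
  10. (~v5 | ~v4) — ~v5 is true.
  11. (v2 | v4) — v2 is true.
  12. (v3 | v1) — v1 is true.
  13. (v7 | v3) — v7 is true.
  14. (v6 | ~v1) — v6 is true.
  15. (v6 | ~v2) — v6 is true.
  16. (~v2 | v7) — v7 is true.
  17. (v2 | ~v1) — v2 is true.
  18. (v7 | v5) — v7 is true.
  19. (v1 | ~v5) — v1 is true.
  20. (v9 | v8) — v8 is true.
  21. (~v4 | ~v8) — ~v4 is true.
  22. (~v6 | v7) — v7 is true.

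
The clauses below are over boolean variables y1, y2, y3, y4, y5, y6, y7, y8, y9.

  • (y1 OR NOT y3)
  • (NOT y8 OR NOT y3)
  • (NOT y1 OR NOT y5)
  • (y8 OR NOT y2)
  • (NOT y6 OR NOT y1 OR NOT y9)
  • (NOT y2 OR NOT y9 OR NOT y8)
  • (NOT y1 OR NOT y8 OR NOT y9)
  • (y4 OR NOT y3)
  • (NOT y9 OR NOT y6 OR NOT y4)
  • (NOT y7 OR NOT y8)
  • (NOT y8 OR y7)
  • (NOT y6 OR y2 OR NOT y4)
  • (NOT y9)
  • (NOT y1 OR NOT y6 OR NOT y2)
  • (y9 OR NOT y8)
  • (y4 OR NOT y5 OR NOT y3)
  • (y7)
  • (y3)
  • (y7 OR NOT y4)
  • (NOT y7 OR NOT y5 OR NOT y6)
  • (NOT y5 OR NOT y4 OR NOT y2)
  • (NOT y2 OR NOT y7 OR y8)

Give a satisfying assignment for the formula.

y1 = True  y2 = False  y3 = True  y4 = True  y5 = False  y6 = False  y7 = True  y8 = False  y9 = False

Unit propagation: (NOT y9) forces y9 = False.
(NOT y8) is a unit clause, so y8 = False.
Unit propagation: (NOT y2) forces y2 = False.
Unit propagation: (y7) forces y7 = True.
The clause (y3) is unit: y3 must be True.
The clause (y1) is unit: y1 must be True.
Unit propagation: (NOT y5) forces y5 = False.
Unit propagation: (y4) forces y4 = True.
Unit propagation: (NOT y6) forces y6 = False.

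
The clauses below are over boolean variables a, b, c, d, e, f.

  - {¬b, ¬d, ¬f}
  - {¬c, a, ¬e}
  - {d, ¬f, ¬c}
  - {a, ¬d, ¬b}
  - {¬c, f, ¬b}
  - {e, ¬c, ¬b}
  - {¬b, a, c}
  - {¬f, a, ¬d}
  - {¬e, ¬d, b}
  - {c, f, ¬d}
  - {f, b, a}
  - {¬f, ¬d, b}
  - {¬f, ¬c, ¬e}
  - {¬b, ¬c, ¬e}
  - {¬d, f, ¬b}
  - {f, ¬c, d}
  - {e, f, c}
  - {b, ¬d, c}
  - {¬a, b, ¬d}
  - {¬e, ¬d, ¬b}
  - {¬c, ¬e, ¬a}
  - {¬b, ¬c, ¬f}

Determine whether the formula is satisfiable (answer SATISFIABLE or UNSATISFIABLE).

Branch on a: take a = True.
The remaining clauses are satisfied by b = False, c = False, d = False, e = True, f = True.
So a=T, b=F, c=F, d=F, e=T, f=T is a satisfying assignment.

SATISFIABLE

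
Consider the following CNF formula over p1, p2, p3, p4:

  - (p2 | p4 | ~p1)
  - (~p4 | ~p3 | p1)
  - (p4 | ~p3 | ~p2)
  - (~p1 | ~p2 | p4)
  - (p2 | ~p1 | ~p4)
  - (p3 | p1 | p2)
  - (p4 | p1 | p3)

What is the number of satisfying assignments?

The models are:
  p1=F p2=F p3=T p4=F
  p1=F p2=T p3=F p4=T
  p1=T p2=T p3=F p4=T
  p1=T p2=T p3=T p4=T
Count: 4.

4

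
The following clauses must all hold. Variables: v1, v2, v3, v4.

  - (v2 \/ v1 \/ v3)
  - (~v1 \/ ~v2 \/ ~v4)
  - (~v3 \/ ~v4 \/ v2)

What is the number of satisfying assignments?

10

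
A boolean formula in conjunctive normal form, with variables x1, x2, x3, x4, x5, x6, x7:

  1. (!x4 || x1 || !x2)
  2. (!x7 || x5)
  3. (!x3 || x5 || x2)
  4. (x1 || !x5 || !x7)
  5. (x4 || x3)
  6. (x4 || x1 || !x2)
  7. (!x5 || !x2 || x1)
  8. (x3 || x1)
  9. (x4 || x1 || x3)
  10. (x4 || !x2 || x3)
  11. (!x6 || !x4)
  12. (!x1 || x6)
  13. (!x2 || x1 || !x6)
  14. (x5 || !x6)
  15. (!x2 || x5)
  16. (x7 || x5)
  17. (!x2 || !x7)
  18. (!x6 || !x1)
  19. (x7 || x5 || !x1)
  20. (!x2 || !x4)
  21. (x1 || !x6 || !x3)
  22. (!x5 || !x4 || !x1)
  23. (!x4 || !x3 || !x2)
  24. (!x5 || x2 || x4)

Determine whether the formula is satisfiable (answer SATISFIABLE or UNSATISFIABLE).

SATISFIABLE

Branch on x1: take x1 = False.
  then x3 is forced to True.
  then x6 is forced to False.
Branch on x2: take x2 = False.
  then x5 is forced to True.
  then x7 is forced to False.
  then x4 is forced to True.
So x1=False, x2=False, x3=True, x4=True, x5=True, x6=False, x7=False is a satisfying assignment.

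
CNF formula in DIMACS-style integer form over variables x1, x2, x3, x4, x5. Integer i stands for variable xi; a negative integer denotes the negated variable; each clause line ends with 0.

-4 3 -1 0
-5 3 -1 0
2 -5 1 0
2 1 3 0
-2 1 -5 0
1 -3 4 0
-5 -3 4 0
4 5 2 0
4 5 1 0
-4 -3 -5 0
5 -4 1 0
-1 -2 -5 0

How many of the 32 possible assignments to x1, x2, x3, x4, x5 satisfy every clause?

4

The models are:
  x1=T x2=F x3=T x4=T x5=F
  x1=T x2=T x3=F x4=F x5=F
  x1=T x2=T x3=T x4=F x5=F
  x1=T x2=T x3=T x4=T x5=F
That's 4 in total.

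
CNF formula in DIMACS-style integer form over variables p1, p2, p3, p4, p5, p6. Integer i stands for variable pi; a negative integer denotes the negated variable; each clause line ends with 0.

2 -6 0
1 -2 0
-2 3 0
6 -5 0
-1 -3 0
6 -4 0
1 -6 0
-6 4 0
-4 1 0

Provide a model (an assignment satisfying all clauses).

p5 occurs only negated in the remaining clauses — set p5 = False.
Branch on p1: take p1 = True.
  then p3 is forced to False.
  then p2 is forced to False.
  then p6 is forced to False.
  then p4 is forced to False.

p1=T  p2=F  p3=F  p4=F  p5=F  p6=F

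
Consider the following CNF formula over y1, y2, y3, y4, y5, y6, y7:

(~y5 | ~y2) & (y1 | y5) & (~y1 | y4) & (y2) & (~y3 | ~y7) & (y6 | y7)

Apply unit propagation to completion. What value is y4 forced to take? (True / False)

True

(y2) is a unit clause: y2 = True.
In (~y2 | ~y5), ~y2 is now false; ~y5 must hold, so y5 = False.
(y5 | y1) with y5 = False leaves only y1, so y1 = True.
(y4 | ~y1) with y1 = True leaves only y4, so y4 = True.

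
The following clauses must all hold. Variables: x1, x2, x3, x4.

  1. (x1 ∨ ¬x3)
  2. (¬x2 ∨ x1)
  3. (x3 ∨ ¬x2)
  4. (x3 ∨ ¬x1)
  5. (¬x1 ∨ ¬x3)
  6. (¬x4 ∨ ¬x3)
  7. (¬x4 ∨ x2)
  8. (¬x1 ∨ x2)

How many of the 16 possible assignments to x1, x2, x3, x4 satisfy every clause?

1

Satisfying assignments:
  x1=0 x2=0 x3=0 x4=0
Count: 1.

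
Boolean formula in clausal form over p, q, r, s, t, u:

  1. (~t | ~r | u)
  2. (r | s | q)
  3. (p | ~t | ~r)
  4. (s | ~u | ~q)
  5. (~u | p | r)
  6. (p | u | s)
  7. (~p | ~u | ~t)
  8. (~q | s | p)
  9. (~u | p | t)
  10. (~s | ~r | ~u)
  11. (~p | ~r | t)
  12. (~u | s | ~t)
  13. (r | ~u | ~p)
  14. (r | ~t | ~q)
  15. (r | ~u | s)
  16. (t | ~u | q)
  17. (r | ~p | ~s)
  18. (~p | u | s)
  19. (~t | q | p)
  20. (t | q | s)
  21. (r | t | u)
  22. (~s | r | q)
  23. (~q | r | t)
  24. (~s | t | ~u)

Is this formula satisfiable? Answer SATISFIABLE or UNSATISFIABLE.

SATISFIABLE

Try p = False.
Try q = False.
  then t is forced to False.
  then u is forced to False.
  then s is forced to True.
  then r is forced to True.
So p = 0, q = 0, r = 1, s = 1, t = 0, u = 0 is a satisfying assignment.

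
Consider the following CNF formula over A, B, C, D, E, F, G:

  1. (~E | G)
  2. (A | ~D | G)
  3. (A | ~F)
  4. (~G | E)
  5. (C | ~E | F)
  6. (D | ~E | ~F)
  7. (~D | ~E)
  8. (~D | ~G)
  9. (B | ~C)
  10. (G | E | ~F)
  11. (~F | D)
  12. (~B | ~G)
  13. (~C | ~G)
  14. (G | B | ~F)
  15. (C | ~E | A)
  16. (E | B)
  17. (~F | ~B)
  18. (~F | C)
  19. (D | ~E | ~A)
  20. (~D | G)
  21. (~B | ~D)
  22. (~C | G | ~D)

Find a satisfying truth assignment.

Set A = True and propagate.
Try B = True.
  then G is forced to False.
  then E is forced to False.
  then F is forced to False.
  then D is forced to False.
C is now unconstrained; take C = False.
Every clause has at least one true literal under this assignment.

A=1, B=1, C=0, D=0, E=0, F=0, G=0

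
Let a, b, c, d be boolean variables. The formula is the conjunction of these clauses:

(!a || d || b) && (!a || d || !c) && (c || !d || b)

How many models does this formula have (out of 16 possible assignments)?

Split on d, then a.
  d=1, a=1: remaining (b,c) ∈ {(0,1); (1,0); (1,1)} — 3.
  d=1, a=0: remaining (b,c) ∈ {(0,1); (1,0); (1,1)} — 3.
  d=0, a=1: remaining (b,c) ∈ {(1,0)} — 1.
  d=0, a=0: remaining (b,c) ∈ {(0,0); (0,1); (1,0); (1,1)} — 4.
Total: 3 + 3 + 1 + 4 = 11.

11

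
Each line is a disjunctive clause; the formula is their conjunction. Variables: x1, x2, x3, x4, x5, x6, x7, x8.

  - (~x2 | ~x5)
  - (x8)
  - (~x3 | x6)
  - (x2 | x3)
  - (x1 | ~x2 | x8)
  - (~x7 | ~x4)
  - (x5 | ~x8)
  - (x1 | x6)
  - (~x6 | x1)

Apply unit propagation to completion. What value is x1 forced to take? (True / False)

True

(x8) is a unit clause: x8 = True.
In (x5 | ~x8), ~x8 is now false; x5 must hold, so x5 = True.
In (~x2 | ~x5), ~x5 is now false; ~x2 must hold, so x2 = False.
In (x2 | x3), x2 is now false; x3 must hold, so x3 = True.
In (~x3 | x6), ~x3 is now false; x6 must hold, so x6 = True.
(~x6 | x1): since x6 = True, the clause reduces to (x1). x1 = True.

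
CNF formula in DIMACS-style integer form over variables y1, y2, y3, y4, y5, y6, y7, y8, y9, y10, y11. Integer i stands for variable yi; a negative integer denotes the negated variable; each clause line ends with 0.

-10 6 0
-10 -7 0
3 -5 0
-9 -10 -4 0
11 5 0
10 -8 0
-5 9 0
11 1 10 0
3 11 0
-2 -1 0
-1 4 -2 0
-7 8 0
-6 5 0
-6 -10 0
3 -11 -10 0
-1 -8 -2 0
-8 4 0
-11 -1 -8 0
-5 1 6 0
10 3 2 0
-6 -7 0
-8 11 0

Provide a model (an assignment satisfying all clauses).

y1=F, y2=T, y3=F, y4=F, y5=F, y6=F, y7=F, y8=F, y9=T, y10=F, y11=T

Check each clause:
  1. (y6 \/ ~y10) — ~y10 is true.
  2. (~y10 \/ ~y7) — ~y7 is true.
  3. (~y5 \/ y3) — ~y5 is true.
  4. (~y4 \/ ~y10 \/ ~y9) — ~y4 is true.
  5. (y11 \/ y5) — y11 is true.
  6. (~y8 \/ y10) — ~y8 is true.
  7. (~y5 \/ y9) — y9 is true.
  8. (y10 \/ y1 \/ y11) — y11 is true.
  9. (y11 \/ y3) — y11 is true.
  10. (~y1 \/ ~y2) — ~y1 is true.
  11. (~y1 \/ y4 \/ ~y2) — ~y1 is true.
  12. (~y7 \/ y8) — ~y7 is true.
  13. (y5 \/ ~y6) — ~y6 is true.
  14. (~y6 \/ ~y10) — ~y6 is true.
  15. (y3 \/ ~y10 \/ ~y11) — ~y10 is true.
  16. (~y1 \/ ~y2 \/ ~y8) — ~y8 is true.
  17. (y4 \/ ~y8) — ~y8 is true.
  18. (~y1 \/ ~y11 \/ ~y8) — ~y8 is true.
  19. (y1 \/ ~y5 \/ y6) — ~y5 is true.
  20. (y3 \/ y10 \/ y2) — y2 is true.
  21. (~y6 \/ ~y7) — ~y7 is true.
  22. (y11 \/ ~y8) — ~y8 is true.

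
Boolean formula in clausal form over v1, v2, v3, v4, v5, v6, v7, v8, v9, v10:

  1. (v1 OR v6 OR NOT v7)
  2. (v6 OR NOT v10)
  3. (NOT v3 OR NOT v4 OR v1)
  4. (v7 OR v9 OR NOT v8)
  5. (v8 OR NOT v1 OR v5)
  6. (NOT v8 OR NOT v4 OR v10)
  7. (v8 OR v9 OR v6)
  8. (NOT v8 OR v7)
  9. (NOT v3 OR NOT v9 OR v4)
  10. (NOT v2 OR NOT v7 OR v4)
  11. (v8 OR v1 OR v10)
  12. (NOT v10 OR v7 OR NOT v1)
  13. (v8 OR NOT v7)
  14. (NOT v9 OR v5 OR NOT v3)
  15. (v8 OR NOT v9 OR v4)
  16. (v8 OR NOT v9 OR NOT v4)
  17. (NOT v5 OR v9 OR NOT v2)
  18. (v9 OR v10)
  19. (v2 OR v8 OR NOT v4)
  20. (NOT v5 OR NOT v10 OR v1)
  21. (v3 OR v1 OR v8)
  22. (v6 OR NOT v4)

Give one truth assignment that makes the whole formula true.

v1 = T  v2 = F  v3 = F  v4 = T  v5 = T  v6 = T  v7 = T  v8 = T  v9 = T  v10 = T

Pure literal: v6 appears only positively; assign v6 = True.
Try v1 = True.
The remaining clauses are satisfied by v2 = False, v3 = False, v4 = True, v5 = True, v7 = True, v8 = True, v9 = True, v10 = True.
Every clause has at least one true literal under this assignment.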